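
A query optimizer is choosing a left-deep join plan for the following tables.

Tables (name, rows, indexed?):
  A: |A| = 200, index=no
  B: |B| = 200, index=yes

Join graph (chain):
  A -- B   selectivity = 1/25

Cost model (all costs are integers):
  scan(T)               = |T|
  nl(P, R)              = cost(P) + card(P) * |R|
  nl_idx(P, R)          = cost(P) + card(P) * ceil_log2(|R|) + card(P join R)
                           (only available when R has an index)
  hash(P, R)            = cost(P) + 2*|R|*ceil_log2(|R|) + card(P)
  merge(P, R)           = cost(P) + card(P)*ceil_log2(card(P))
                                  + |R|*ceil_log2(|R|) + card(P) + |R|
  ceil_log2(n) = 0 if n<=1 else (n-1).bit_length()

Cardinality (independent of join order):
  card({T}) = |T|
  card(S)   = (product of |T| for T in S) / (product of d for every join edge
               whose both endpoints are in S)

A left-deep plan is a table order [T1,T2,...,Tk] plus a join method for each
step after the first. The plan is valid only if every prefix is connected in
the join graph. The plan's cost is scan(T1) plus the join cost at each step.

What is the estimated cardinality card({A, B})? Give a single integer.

Tables in S: A(200), B(200)
Edges inside S: A-B(d=25)
numerator = 200 * 200 = 40000
denominator = 25 = 25
card(S) = 40000 / 25 = 1600

1600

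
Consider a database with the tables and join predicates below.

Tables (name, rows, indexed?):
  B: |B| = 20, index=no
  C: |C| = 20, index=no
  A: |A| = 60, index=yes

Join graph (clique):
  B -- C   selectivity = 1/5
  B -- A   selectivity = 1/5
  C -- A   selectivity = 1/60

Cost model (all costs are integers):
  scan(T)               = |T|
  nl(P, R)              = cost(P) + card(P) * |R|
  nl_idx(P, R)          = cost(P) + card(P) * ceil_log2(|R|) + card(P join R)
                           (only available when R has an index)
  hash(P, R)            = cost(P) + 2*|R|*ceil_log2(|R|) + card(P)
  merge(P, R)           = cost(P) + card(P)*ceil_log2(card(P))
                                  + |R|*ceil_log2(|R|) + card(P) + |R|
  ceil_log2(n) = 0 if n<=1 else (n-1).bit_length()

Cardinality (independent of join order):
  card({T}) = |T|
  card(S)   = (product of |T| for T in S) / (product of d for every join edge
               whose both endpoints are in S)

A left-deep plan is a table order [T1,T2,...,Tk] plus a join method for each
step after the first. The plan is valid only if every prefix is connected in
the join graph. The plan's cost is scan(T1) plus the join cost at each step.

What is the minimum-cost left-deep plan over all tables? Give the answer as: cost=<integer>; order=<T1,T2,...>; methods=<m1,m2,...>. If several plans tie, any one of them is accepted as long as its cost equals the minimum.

cost=380; order=C,A,B; methods=nl_idx,hash

Selinger DP (subsets sized 1..n):
  {B}: scan cost=20, card=20
  {C}: scan cost=20, card=20
  {A}: scan cost=60, card=60
  {BC}: card=80; try (C,hash)→240, (B,hash)→240, (C,merge)→260, (B,merge)→260, (C,nl)→420, (B,nl)→420; best=240 via (C,hash)
  {AB}: card=240; try (B,hash)→320, (A,nl_idx)→380, (A,merge)→560, (B,merge)→600, (A,hash)→760, (A,nl)→1220 …(+1); best=320 via (B,hash)
  {AC}: card=20; try (A,nl_idx)→160, (C,hash)→320, (A,merge)→560, (C,merge)→600, (A,hash)→760, (A,nl)→1220 …(+1); best=160 via (A,nl_idx)
  {ABC}: card=16; try (B,hash)→380, (B,merge)→400, (B,nl)→560, (A,nl_idx)→736, (C,hash)→760, (A,hash)→1040 …(+4); best=380 via (B,hash)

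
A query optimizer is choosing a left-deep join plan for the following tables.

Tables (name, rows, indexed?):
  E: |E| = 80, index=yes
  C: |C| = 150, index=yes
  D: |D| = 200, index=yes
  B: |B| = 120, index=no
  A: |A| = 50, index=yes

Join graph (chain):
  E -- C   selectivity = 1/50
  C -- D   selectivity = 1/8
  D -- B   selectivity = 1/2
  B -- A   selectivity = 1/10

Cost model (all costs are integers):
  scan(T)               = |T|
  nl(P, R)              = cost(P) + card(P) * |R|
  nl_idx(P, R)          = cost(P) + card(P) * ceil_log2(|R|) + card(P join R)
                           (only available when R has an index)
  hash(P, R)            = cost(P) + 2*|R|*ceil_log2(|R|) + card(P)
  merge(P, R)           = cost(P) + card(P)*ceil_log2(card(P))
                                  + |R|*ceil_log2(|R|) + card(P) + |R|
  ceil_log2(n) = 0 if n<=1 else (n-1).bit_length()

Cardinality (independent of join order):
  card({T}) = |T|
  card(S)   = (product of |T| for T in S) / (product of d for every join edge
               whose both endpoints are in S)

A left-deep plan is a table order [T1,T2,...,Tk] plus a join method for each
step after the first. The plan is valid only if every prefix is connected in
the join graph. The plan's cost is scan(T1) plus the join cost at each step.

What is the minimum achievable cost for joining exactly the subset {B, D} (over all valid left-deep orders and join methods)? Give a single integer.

Selinger DP over subsets of {B,D}:
  {D}: scan cost=200, card=200
  {B}: scan cost=120, card=120
  {BD}: card=12000; try (B,hash)→2080, (D,merge)→2880, (B,merge)→2960, (D,hash)→3440, (D,nl_idx)→13080, (D,nl)→24120 …(+1); best=2080 via (B,hash)

2080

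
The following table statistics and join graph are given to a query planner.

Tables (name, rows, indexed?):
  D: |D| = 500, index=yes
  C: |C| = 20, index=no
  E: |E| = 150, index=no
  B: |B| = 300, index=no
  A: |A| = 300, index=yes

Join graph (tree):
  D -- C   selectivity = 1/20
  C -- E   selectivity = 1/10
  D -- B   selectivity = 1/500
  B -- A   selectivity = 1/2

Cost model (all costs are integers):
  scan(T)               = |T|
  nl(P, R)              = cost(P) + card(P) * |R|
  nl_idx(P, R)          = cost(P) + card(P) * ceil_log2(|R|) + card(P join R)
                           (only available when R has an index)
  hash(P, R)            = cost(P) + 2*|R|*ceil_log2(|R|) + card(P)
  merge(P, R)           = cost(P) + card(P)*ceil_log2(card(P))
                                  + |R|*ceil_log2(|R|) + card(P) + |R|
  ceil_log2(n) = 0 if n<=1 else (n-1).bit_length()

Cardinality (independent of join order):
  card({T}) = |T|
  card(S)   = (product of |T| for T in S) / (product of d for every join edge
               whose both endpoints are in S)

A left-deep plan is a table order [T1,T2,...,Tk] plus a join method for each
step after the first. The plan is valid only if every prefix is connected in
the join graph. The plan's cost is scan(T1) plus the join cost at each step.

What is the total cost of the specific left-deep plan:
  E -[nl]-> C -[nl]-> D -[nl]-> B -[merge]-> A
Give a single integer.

2469150

step 1: scan E: cost=150, card=150
step 2: join C via nl
    card(P join C) = 150*20/(10) = 300
    cost = 150 + 150*20 = 3150
step 3: join D via nl
    card(P join D) = 300*500/(20) = 7500
    cost = 3150 + 300*500 = 153150
step 4: join B via nl
    card(P join B) = 7500*300/(500) = 4500
    cost = 153150 + 7500*300 = 2403150
step 5: join A via merge
    card(P join A) = 4500*300/(2) = 675000
    cost = 2403150 + 4500*13 + 300*9 + 4500 + 300 = 2469150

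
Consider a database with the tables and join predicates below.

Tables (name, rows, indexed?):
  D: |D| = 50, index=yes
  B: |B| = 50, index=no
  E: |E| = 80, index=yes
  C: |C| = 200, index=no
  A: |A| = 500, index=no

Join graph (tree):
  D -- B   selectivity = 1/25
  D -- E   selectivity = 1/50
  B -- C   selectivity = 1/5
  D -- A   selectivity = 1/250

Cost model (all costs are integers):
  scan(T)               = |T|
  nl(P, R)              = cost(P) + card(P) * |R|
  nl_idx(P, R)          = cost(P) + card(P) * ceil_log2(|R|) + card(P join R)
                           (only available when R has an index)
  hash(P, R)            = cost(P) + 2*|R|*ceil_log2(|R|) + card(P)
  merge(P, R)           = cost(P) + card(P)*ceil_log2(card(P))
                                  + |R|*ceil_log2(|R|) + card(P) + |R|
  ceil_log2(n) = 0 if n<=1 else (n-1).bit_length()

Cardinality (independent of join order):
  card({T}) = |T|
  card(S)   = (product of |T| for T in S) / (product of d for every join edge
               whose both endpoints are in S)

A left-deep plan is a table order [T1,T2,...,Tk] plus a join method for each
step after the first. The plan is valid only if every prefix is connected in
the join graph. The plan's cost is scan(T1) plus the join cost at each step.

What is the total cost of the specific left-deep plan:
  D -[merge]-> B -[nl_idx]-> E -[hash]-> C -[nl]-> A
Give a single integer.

step 1: scan D: cost=50, card=50
step 2: join B via merge
    card(P join B) = 50*50/(25) = 100
    cost = 50 + 50*6 + 50*6 + 50 + 50 = 750
step 3: join E via nl_idx
    card(P join E) = 100*80/(50) = 160
    cost = 750 + 100*7 + 160 = 1610
step 4: join C via hash
    card(P join C) = 160*200/(5) = 6400
    cost = 1610 + 2*200*8 + 160 = 4970
step 5: join A via nl
    card(P join A) = 6400*500/(250) = 12800
    cost = 4970 + 6400*500 = 3204970

3204970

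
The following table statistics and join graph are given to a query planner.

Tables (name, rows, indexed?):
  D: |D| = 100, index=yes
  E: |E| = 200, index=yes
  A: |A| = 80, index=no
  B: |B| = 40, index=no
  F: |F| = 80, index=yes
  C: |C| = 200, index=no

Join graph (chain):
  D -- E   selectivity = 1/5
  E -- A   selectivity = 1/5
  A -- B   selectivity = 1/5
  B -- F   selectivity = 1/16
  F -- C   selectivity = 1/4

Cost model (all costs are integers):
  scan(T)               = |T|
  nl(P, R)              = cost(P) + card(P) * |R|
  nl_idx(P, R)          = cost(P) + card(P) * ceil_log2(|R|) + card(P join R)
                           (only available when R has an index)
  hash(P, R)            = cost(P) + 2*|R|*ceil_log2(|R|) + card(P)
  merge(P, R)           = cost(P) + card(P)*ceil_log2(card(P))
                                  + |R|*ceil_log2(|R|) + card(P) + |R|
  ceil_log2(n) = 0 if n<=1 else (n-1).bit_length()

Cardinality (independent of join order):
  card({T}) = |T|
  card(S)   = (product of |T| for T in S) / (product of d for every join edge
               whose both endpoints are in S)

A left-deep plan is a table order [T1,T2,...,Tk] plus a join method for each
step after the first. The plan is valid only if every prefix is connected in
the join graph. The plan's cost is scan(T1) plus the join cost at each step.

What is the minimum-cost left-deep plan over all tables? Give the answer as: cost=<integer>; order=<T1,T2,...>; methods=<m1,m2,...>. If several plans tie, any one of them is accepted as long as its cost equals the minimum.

Selinger DP (subsets sized 1..n):
  {D}: scan cost=100, card=100
  {E}: scan cost=200, card=200
  {A}: scan cost=80, card=80
  {B}: scan cost=40, card=40
  {F}: scan cost=80, card=80
  {C}: scan cost=200, card=200
  {DE}: card=4000; try (D,hash)→1800, (E,merge)→2700, (D,merge)→2800, (E,hash)→3400, (E,nl_idx)→4900, (D,nl_idx)→5600 …(+2); best=1800 via (D,hash)
  {AE}: card=3200; try (A,hash)→1520, (E,merge)→2520, (A,merge)→2640, (E,hash)→3360, (E,nl_idx)→3920, (E,nl)→16080 …(+1); best=1520 via (A,hash)
  {AB}: card=640; try (B,hash)→640, (A,merge)→960, (B,merge)→1000, (A,hash)→1200, (A,nl)→3240, (B,nl)→3280; best=640 via (B,hash)
  {BF}: card=200; try (F,nl_idx)→520, (B,hash)→640, (F,merge)→960, (B,merge)→1000, (F,hash)→1200, (F,nl)→3240 …(+1); best=520 via (F,nl_idx)
  {CF}: card=4000; try (F,hash)→1520, (C,merge)→2520, (F,merge)→2640, (C,hash)→3360, (F,nl_idx)→5600, (C,nl)→16080 …(+1); best=1520 via (F,hash)
  {ADE}: card=64000; try (D,hash)→6120, (A,hash)→6920, (D,merge)→43920, (A,merge)→54440, (D,nl_idx)→87920, (D,nl)→321520 …(+1); best=6120 via (D,hash)
  {ABE}: card=25600; try (E,hash)→4480, (B,hash)→5200, (E,merge)→9480, (E,nl_idx)→31360, (B,merge)→43400, (E,nl)→128640 …(+1); best=4480 via (E,hash)
  {ABF}: card=3200; try (A,hash)→1840, (F,hash)→2400, (A,merge)→2960, (F,merge)→8320, (F,nl_idx)→8320, (A,nl)→16520 …(+1); best=1840 via (A,hash)
  {BCF}: card=10000; try (C,hash)→3920, (C,merge)→4120, (B,hash)→6000, (C,nl)→40520, (B,merge)→53800, (B,nl)→161520; best=3920 via (C,hash)
  {ABDE}: card=512000; try (D,hash)→31480, (B,hash)→70600, (D,merge)→414880, (D,nl_idx)→695680, (B,merge)→1094400, (D,nl)→2564480 …(+1); best=31480 via (D,hash)
  {ABEF}: card=128000; try (E,hash)→8240, (F,hash)→31200, (E,merge)→45240, (E,nl_idx)→155440, (F,nl_idx)→311680, (F,merge)→414720 …(+2); best=8240 via (E,hash)
  {ABCF}: card=160000; try (C,hash)→8240, (A,hash)→15040, (C,merge)→45240, (A,merge)→154560, (C,nl)→641840, (A,nl)→803920; best=8240 via (C,hash)
  {ABDEF}: card=2560000; try (D,hash)→137640, (F,hash)→544600, (D,merge)→2313040, (D,nl_idx)→3464240, (F,nl_idx)→6175480, (F,merge)→10272120 …(+2); best=137640 via (D,hash)
  {ABCEF}: card=6400000; try (C,hash)→139440, (E,hash)→171440, (C,merge)→2314040, (E,merge)→3050040, (E,nl_idx)→7688240, (C,nl)→25608240 …(+1); best=139440 via (C,hash)
  {ABCDEF}: card=128000000; try (C,hash)→2700840, (D,hash)→6540840, (C,merge)→59019440, (D,merge)→153740240, (D,nl_idx)→172939440, (C,nl)→512137640 …(+1); best=2700840 via (C,hash)

cost=2700840; order=B,F,A,E,D,C; methods=nl_idx,hash,hash,hash,hash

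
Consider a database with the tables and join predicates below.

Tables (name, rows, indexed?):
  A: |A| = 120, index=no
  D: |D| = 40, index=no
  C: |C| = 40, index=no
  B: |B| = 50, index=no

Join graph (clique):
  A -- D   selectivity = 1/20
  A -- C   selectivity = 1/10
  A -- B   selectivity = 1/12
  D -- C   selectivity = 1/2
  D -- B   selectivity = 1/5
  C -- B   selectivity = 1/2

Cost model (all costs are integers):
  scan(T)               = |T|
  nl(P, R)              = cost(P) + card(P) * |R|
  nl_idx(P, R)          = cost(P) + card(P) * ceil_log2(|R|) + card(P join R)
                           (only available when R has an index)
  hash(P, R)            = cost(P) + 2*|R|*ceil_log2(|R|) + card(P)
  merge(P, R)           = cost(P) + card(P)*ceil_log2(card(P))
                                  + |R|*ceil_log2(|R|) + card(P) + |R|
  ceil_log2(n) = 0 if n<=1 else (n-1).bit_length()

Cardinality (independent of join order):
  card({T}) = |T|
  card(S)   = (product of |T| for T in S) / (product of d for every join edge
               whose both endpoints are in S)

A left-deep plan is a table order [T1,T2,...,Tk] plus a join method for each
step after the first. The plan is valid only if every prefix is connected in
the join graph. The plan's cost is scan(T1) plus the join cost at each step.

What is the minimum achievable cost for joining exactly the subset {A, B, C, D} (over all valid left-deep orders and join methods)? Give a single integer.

2240

Selinger DP over subsets of {A,B,C,D}:
  {A}: scan cost=120, card=120
  {D}: scan cost=40, card=40
  {C}: scan cost=40, card=40
  {B}: scan cost=50, card=50
  {AD}: card=240; try (D,hash)→720, (A,merge)→1280, (D,merge)→1360, (A,hash)→1760, (A,nl)→4840, (D,nl)→4920; best=720 via (D,hash)
  {AC}: card=480; try (C,hash)→720, (A,merge)→1280, (C,merge)→1360, (A,hash)→1760, (A,nl)→4840, (C,nl)→4920; best=720 via (C,hash)
  {AB}: card=500; try (B,hash)→840, (A,merge)→1360, (B,merge)→1430, (A,hash)→1780, (A,nl)→6050, (B,nl)→6120; best=840 via (B,hash)
  {CD}: card=800; try (D,hash)→560, (C,hash)→560, (D,merge)→600, (C,merge)→600, (D,nl)→1640, (C,nl)→1640; best=560 via (D,hash)
  {BD}: card=400; try (D,hash)→580, (B,merge)→670, (D,merge)→680, (B,hash)→680, (B,nl)→2040, (D,nl)→2050; best=580 via (D,hash)
  {BC}: card=1000; try (C,hash)→580, (B,merge)→670, (C,merge)→680, (B,hash)→680, (B,nl)→2040, (C,nl)→2050; best=580 via (C,hash)
  {ACD}: card=480; try (C,hash)→1440, (D,hash)→1680, (A,hash)→3040, (C,merge)→3160, (D,merge)→5800, (C,nl)→10320 …(+3); best=1440 via (C,hash)
  {ABD}: card=200; try (B,hash)→1560, (D,hash)→1820, (A,hash)→2660, (B,merge)→3230, (A,merge)→5540, (D,merge)→6120 …(+3); best=1560 via (B,hash)
  {ABC}: card=1000; try (B,hash)→1800, (C,hash)→1820, (A,hash)→3260, (B,merge)→5870, (C,merge)→6120, (A,merge)→12540 …(+3); best=1800 via (B,hash)
  {BCD}: card=4000; try (C,hash)→1460, (B,hash)→1960, (D,hash)→2060, (C,merge)→4860, (B,merge)→9710, (D,merge)→11860 …(+3); best=1460 via (C,hash)
  {ABCD}: card=200; try (C,hash)→2240, (B,hash)→2520, (D,hash)→3280, (C,merge)→3640, (B,merge)→6590, (A,hash)→7140 …(+6); best=2240 via (C,hash)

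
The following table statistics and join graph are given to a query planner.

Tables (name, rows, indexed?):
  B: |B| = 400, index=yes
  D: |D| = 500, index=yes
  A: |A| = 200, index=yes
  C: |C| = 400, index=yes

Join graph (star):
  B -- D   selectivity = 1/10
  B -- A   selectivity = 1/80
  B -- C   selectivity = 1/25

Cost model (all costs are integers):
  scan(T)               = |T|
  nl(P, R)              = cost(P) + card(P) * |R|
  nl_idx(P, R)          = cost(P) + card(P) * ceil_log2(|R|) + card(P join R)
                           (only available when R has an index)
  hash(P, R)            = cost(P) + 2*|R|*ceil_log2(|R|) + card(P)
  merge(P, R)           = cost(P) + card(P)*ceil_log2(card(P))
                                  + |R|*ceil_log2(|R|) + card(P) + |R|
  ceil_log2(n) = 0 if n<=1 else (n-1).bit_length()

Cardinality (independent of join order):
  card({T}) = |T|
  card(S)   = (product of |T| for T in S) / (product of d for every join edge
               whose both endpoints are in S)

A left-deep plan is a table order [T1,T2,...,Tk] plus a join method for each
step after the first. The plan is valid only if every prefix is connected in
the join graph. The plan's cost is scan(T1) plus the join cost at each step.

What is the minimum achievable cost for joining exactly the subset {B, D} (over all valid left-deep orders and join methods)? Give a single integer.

8200

Selinger DP over subsets of {B,D}:
  {B}: scan cost=400, card=400
  {D}: scan cost=500, card=500
  {BD}: card=20000; try (B,hash)→8200, (D,merge)→9400, (B,merge)→9500, (D,hash)→9800, (D,nl_idx)→24000, (B,nl_idx)→25000 …(+2); best=8200 via (B,hash)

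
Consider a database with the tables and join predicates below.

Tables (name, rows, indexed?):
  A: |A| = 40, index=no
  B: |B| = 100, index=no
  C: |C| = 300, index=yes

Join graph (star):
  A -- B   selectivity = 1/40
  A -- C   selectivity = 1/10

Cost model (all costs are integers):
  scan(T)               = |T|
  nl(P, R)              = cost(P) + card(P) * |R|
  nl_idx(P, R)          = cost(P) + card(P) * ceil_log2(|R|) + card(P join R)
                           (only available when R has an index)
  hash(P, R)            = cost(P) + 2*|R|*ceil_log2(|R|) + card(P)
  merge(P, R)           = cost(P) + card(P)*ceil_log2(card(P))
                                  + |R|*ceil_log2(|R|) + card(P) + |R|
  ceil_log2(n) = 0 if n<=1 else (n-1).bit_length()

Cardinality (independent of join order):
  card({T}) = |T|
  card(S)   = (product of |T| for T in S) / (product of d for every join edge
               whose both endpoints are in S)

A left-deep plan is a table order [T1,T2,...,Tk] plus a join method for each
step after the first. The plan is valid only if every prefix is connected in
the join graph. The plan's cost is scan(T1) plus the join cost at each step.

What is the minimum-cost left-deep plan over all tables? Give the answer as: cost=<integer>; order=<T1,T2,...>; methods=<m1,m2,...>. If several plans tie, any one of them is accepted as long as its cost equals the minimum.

Selinger DP (subsets sized 1..n):
  {A}: scan cost=40, card=40
  {B}: scan cost=100, card=100
  {C}: scan cost=300, card=300
  {AB}: card=100; try (A,hash)→680, (B,merge)→1120, (A,merge)→1180, (B,hash)→1480, (B,nl)→4040, (A,nl)→4100; best=680 via (A,hash)
  {AC}: card=1200; try (A,hash)→1080, (C,nl_idx)→1600, (C,merge)→3320, (A,merge)→3580, (C,hash)→5480, (C,nl)→12040 …(+1); best=1080 via (A,hash)
  {ABC}: card=3000; try (B,hash)→3680, (C,merge)→4480, (C,nl_idx)→4580, (C,hash)→6180, (B,merge)→16280, (C,nl)→30680 …(+1); best=3680 via (B,hash)

cost=3680; order=C,A,B; methods=hash,hash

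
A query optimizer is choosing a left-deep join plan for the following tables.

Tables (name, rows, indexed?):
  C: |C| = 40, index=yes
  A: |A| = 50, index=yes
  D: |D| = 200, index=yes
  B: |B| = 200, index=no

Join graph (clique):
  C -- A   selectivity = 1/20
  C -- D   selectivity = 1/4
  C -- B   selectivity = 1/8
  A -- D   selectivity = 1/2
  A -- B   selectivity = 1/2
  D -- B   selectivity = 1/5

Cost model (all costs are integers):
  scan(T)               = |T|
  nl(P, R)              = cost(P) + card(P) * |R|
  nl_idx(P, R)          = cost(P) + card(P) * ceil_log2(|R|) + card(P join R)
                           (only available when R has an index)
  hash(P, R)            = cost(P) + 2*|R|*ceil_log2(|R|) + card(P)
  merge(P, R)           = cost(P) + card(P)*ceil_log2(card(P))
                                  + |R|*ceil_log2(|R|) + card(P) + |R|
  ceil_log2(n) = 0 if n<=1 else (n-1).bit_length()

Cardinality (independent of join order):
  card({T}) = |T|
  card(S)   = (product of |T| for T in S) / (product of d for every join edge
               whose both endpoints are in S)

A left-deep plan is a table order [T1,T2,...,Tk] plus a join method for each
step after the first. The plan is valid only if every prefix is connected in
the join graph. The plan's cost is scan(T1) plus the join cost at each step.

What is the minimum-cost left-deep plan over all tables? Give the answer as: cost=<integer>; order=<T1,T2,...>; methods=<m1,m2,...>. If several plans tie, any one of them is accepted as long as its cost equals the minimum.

cost=6930; order=B,C,A,D; methods=hash,hash,hash

Selinger DP (subsets sized 1..n):
  {C}: scan cost=40, card=40
  {A}: scan cost=50, card=50
  {D}: scan cost=200, card=200
  {B}: scan cost=200, card=200
  {AC}: card=100; try (A,nl_idx)→380, (C,nl_idx)→450, (C,hash)→580, (A,merge)→670, (C,merge)→680, (A,hash)→680 …(+2); best=380 via (A,nl_idx)
  {CD}: card=2000; try (C,hash)→880, (D,merge)→2120, (C,merge)→2280, (D,nl_idx)→2360, (D,hash)→3280, (C,nl_idx)→3400 …(+2); best=880 via (C,hash)
  {BC}: card=1000; try (C,hash)→880, (B,merge)→2120, (C,merge)→2280, (C,nl_idx)→2400, (B,hash)→3280, (B,nl)→8040 …(+1); best=880 via (C,hash)
  {AD}: card=5000; try (A,hash)→1000, (D,merge)→2200, (A,merge)→2350, (D,hash)→3300, (D,nl_idx)→5450, (A,nl_idx)→6400 …(+2); best=1000 via (A,hash)
  {AB}: card=5000; try (A,hash)→1000, (B,merge)→2200, (A,merge)→2350, (B,hash)→3300, (A,nl_idx)→6400, (B,nl)→10050 …(+1); best=1000 via (A,hash)
  {BD}: card=8000; try (D,hash)→3600, (B,hash)→3600, (D,merge)→3800, (B,merge)→3800, (D,nl_idx)→9800, (D,nl)→40200 …(+1); best=3600 via (D,hash)
  {ACD}: card=2500; try (D,merge)→2980, (A,hash)→3480, (D,hash)→3680, (D,nl_idx)→3680, (C,hash)→6480, (A,nl_idx)→15380 …(+6); best=2980 via (D,merge)
  {ABC}: card=1250; try (A,hash)→2480, (B,merge)→2980, (B,hash)→3680, (C,hash)→6480, (A,nl_idx)→8130, (A,merge)→12230 …(+5); best=2480 via (A,hash)
  {BCD}: card=10000; try (D,hash)→5080, (B,hash)→6080, (C,hash)→12080, (D,merge)→13680, (D,nl_idx)→18880, (B,merge)→26680 …(+5); best=5080 via (D,hash)
  {ABD}: card=100000; try (D,hash)→9200, (B,hash)→9200, (A,hash)→12200, (D,merge)→72800, (B,merge)→72800, (A,merge)→115950 …(+5); best=9200 via (D,hash)
  {ABCD}: card=6250; try (D,hash)→6930, (B,hash)→8680, (A,hash)→15680, (D,nl_idx)→18730, (D,merge)→19280, (B,merge)→37280 …(+9); best=6930 via (D,hash)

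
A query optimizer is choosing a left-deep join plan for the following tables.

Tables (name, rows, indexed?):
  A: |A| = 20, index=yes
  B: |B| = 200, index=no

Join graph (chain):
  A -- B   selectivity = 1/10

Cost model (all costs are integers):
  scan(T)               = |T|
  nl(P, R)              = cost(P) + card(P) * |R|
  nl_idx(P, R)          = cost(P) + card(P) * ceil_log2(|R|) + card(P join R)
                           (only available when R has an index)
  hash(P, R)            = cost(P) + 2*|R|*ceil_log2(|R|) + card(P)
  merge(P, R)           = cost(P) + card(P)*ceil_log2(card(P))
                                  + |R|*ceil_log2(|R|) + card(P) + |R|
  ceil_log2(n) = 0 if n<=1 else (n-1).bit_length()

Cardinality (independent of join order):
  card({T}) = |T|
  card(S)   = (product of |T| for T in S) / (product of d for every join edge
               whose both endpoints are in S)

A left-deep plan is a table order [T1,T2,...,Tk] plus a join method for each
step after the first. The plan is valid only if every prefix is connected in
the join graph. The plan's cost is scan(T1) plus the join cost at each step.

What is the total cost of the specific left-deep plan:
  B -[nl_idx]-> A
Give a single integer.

step 1: scan B: cost=200, card=200
step 2: join A via nl_idx
    card(P join A) = 200*20/(10) = 400
    cost = 200 + 200*5 + 400 = 1600

1600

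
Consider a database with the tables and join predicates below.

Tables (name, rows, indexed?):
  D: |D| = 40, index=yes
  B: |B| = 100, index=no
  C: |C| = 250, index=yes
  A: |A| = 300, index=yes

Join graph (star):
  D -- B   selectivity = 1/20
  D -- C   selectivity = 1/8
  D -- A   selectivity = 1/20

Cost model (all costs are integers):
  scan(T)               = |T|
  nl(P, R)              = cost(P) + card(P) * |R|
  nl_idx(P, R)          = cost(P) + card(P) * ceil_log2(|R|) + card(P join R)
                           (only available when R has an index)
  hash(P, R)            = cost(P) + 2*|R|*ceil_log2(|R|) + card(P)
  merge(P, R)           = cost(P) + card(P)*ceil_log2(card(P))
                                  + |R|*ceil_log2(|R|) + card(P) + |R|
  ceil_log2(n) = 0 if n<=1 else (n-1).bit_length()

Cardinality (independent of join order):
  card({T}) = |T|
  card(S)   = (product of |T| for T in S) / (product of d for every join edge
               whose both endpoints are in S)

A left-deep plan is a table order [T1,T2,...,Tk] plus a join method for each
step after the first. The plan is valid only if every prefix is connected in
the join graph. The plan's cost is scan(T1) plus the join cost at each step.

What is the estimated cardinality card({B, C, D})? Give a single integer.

6250

Tables in S: B(100), C(250), D(40)
Edges inside S: D-B(d=20), D-C(d=8)
numerator = 100 * 250 * 40 = 1000000
denominator = 20 * 8 = 160
card(S) = 1000000 / 160 = 6250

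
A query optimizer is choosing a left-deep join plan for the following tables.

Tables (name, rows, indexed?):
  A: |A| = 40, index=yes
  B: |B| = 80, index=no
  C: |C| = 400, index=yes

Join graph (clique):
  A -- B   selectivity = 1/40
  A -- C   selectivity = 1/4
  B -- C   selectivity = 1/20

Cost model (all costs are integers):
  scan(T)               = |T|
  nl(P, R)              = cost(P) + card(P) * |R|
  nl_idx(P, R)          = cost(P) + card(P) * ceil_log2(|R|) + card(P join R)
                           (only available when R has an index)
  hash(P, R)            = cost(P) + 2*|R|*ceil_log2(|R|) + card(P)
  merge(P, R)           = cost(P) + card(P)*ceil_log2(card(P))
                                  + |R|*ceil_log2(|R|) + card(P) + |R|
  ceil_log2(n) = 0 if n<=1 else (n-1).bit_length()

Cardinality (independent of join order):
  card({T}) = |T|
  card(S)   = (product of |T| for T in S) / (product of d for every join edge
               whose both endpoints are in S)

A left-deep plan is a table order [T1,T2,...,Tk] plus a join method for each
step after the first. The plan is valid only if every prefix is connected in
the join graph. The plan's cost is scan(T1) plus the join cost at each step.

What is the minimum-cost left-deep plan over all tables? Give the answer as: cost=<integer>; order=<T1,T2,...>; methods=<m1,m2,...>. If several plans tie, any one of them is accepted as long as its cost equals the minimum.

Selinger DP (subsets sized 1..n):
  {A}: scan cost=40, card=40
  {B}: scan cost=80, card=80
  {C}: scan cost=400, card=400
  {AB}: card=80; try (A,hash)→640, (A,nl_idx)→640, (B,merge)→960, (A,merge)→1000, (B,hash)→1200, (B,nl)→3240 …(+1); best=640 via (A,hash)
  {AC}: card=4000; try (A,hash)→1280, (C,merge)→4320, (C,nl_idx)→4400, (A,merge)→4680, (A,nl_idx)→6800, (C,hash)→7280 …(+2); best=1280 via (A,hash)
  {BC}: card=1600; try (B,hash)→1920, (C,nl_idx)→2400, (C,merge)→4720, (B,merge)→5040, (C,hash)→7360, (C,nl)→32080 …(+1); best=1920 via (B,hash)
  {ABC}: card=400; try (C,nl_idx)→1760, (A,hash)→4000, (C,merge)→5280, (B,hash)→6400, (C,hash)→7920, (A,nl_idx)→11920 …(+5); best=1760 via (C,nl_idx)

cost=1760; order=B,A,C; methods=hash,nl_idx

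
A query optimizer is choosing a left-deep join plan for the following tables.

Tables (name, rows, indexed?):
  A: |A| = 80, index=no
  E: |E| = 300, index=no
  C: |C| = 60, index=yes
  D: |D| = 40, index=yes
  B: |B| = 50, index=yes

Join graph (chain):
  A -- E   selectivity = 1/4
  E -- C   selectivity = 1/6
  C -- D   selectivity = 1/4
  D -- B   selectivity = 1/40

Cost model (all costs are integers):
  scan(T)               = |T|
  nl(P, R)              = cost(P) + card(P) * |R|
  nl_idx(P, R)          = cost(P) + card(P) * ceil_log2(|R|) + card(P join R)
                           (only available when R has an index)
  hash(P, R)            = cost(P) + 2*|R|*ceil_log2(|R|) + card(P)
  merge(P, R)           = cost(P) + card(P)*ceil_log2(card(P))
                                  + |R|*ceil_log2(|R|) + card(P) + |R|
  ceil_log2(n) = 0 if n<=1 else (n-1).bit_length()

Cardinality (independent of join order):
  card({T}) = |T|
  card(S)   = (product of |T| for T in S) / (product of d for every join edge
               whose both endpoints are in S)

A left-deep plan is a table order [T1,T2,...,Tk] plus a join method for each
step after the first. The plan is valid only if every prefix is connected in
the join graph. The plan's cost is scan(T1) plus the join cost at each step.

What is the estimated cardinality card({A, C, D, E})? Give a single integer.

600000

Tables in S: A(80), C(60), D(40), E(300)
Edges inside S: A-E(d=4), E-C(d=6), C-D(d=4)
numerator = 80 * 60 * 40 * 300 = 57600000
denominator = 4 * 6 * 4 = 96
card(S) = 57600000 / 96 = 600000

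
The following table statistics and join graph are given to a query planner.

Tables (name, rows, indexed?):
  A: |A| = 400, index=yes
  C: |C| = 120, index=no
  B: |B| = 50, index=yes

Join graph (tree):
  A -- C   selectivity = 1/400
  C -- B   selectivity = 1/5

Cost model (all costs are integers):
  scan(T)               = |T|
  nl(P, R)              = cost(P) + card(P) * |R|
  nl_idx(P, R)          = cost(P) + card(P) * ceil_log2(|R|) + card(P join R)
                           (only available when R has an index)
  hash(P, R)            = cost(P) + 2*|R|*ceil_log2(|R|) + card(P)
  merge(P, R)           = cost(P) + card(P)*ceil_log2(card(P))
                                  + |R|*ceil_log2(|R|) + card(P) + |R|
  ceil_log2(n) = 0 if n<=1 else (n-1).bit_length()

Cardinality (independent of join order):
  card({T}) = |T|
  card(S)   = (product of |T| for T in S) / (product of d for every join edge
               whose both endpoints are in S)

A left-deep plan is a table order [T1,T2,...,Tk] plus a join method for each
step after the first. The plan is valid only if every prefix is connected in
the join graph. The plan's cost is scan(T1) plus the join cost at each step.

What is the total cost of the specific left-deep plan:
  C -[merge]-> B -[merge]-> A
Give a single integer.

19830

step 1: scan C: cost=120, card=120
step 2: join B via merge
    card(P join B) = 120*50/(5) = 1200
    cost = 120 + 120*7 + 50*6 + 120 + 50 = 1430
step 3: join A via merge
    card(P join A) = 1200*400/(400) = 1200
    cost = 1430 + 1200*11 + 400*9 + 1200 + 400 = 19830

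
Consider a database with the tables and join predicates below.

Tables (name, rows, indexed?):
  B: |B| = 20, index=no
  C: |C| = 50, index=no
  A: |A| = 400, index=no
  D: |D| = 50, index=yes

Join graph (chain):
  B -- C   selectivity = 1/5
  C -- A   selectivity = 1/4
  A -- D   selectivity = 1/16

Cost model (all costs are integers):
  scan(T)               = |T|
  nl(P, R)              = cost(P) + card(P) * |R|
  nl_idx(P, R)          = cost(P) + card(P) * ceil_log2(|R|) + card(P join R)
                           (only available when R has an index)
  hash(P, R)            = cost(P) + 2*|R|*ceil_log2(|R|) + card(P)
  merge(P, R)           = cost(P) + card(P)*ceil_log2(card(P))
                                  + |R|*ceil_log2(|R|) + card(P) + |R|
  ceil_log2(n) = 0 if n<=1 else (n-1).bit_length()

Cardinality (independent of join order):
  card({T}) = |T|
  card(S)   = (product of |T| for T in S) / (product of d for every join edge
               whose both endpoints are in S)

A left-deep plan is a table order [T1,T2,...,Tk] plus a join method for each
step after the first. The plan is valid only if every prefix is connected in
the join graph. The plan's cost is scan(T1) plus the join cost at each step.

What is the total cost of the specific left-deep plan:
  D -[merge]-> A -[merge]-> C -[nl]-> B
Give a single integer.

332250

step 1: scan D: cost=50, card=50
step 2: join A via merge
    card(P join A) = 50*400/(16) = 1250
    cost = 50 + 50*6 + 400*9 + 50 + 400 = 4400
step 3: join C via merge
    card(P join C) = 1250*50/(4) = 15625
    cost = 4400 + 1250*11 + 50*6 + 1250 + 50 = 19750
step 4: join B via nl
    card(P join B) = 15625*20/(5) = 62500
    cost = 19750 + 15625*20 = 332250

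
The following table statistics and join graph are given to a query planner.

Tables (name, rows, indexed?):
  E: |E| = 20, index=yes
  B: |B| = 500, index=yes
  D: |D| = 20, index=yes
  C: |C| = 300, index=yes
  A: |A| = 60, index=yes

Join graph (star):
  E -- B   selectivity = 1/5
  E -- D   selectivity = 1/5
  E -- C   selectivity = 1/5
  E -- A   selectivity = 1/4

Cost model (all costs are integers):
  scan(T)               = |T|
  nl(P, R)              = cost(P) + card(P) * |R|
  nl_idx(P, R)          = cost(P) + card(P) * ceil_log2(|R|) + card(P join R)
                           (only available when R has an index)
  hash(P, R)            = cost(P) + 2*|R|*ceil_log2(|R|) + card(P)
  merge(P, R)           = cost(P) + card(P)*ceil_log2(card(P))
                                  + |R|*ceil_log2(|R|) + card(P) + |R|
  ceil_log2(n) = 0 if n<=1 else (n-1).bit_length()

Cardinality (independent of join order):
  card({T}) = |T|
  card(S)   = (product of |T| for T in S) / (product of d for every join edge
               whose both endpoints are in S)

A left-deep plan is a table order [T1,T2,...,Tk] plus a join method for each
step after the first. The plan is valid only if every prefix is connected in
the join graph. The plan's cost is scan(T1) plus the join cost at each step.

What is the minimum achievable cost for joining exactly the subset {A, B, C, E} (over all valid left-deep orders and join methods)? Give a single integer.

Selinger DP over subsets of {A,B,C,E}:
  {E}: scan cost=20, card=20
  {B}: scan cost=500, card=500
  {C}: scan cost=300, card=300
  {A}: scan cost=60, card=60
  {BE}: card=2000; try (E,hash)→1200, (B,nl_idx)→2200, (E,nl_idx)→5000, (B,merge)→5140, (E,merge)→5620, (B,hash)→9040 …(+2); best=1200 via (E,hash)
  {CE}: card=1200; try (E,hash)→800, (C,nl_idx)→1400, (E,nl_idx)→3000, (C,merge)→3140, (E,merge)→3420, (C,hash)→5440 …(+2); best=800 via (E,hash)
  {AE}: card=300; try (E,hash)→320, (A,nl_idx)→440, (A,merge)→560, (E,merge)→600, (E,nl_idx)→660, (A,hash)→760 …(+2); best=320 via (E,hash)
  {BCE}: card=120000; try (C,hash)→8600, (B,hash)→11000, (B,merge)→20200, (C,merge)→28200, (B,nl_idx)→131600, (C,nl_idx)→139200 …(+2); best=8600 via (C,hash)
  {ABE}: card=30000; try (A,hash)→3920, (B,merge)→8320, (B,hash)→9620, (A,merge)→25620, (B,nl_idx)→33020, (A,nl_idx)→43200 …(+2); best=3920 via (A,hash)
  {ACE}: card=18000; try (A,hash)→2720, (C,hash)→6020, (C,merge)→6320, (A,merge)→15620, (C,nl_idx)→21020, (A,nl_idx)→26000 …(+2); best=2720 via (A,hash)
  {ABCE}: card=1800000; try (B,hash)→29720, (C,hash)→39320, (A,hash)→129320, (B,merge)→295720, (C,merge)→486920, (B,nl_idx)→1964720 …(+6); best=29720 via (B,hash)

29720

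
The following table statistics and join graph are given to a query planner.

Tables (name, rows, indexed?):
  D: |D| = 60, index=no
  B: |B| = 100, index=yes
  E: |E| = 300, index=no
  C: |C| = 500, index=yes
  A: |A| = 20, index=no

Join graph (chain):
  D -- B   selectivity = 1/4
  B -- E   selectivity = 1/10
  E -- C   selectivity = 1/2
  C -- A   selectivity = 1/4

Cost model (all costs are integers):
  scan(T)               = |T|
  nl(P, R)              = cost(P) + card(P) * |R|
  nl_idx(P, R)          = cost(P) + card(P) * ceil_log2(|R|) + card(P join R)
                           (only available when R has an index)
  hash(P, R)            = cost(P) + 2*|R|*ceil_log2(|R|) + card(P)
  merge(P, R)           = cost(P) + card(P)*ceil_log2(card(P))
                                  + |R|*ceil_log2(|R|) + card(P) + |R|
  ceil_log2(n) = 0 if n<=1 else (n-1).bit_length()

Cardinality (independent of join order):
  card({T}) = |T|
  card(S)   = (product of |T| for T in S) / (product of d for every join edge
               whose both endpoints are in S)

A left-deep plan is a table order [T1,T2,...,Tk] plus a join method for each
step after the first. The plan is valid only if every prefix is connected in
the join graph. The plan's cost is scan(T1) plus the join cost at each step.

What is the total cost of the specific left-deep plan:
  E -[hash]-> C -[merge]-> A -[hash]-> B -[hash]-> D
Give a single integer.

step 1: scan E: cost=300, card=300
step 2: join C via hash
    card(P join C) = 300*500/(2) = 75000
    cost = 300 + 2*500*9 + 300 = 9600
step 3: join A via merge
    card(P join A) = 75000*20/(4) = 375000
    cost = 9600 + 75000*17 + 20*5 + 75000 + 20 = 1359720
step 4: join B via hash
    card(P join B) = 375000*100/(10) = 3750000
    cost = 1359720 + 2*100*7 + 375000 = 1736120
step 5: join D via hash
    card(P join D) = 3750000*60/(4) = 56250000
    cost = 1736120 + 2*60*6 + 3750000 = 5486840

5486840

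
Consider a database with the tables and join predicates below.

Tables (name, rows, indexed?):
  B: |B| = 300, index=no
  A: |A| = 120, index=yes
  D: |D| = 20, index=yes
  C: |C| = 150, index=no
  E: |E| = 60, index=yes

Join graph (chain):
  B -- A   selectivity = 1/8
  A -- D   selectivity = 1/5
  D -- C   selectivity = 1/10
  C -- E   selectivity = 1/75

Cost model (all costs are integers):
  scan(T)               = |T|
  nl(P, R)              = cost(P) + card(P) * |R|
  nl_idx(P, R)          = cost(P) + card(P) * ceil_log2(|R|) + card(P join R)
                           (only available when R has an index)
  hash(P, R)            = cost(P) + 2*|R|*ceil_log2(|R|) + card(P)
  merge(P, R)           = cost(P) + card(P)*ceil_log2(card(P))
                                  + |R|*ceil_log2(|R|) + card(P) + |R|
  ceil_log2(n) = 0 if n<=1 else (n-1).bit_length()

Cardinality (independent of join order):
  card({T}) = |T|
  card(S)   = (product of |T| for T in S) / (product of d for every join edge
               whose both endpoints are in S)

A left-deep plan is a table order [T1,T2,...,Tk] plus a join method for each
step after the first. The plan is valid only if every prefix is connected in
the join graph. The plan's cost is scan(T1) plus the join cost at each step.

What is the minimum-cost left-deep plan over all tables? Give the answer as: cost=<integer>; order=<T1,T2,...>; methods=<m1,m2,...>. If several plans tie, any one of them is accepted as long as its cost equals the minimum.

Selinger DP (subsets sized 1..n):
  {B}: scan cost=300, card=300
  {A}: scan cost=120, card=120
  {D}: scan cost=20, card=20
  {C}: scan cost=150, card=150
  {E}: scan cost=60, card=60
  {AB}: card=4500; try (A,hash)→2280, (B,merge)→4080, (A,merge)→4260, (B,hash)→5640, (A,nl_idx)→6900, (B,nl)→36120 …(+1); best=2280 via (A,hash)
  {AD}: card=480; try (D,hash)→440, (A,nl_idx)→640, (A,merge)→1100, (D,merge)→1200, (D,nl_idx)→1200, (A,hash)→1720 …(+2); best=440 via (D,hash)
  {CD}: card=300; try (D,hash)→500, (D,nl_idx)→1200, (C,merge)→1490, (D,merge)→1620, (C,hash)→2440, (C,nl)→3020 …(+1); best=500 via (D,hash)
  {CE}: card=120; try (E,hash)→1020, (E,nl_idx)→1170, (C,merge)→1830, (E,merge)→1920, (C,hash)→2520, (C,nl)→9060 …(+1); best=1020 via (E,hash)
  {ABD}: card=18000; try (B,hash)→6320, (D,hash)→6980, (B,merge)→8240, (D,nl_idx)→42780, (D,merge)→65400, (D,nl)→92280 …(+1); best=6320 via (B,hash)
  {ACD}: card=7200; try (A,hash)→2480, (C,hash)→3320, (A,merge)→4460, (C,merge)→6590, (A,nl_idx)→9800, (A,nl)→36500 …(+1); best=2480 via (A,hash)
  {CDE}: card=240; try (D,hash)→1340, (E,hash)→1520, (D,nl_idx)→1860, (D,merge)→2100, (E,nl_idx)→2540, (D,nl)→3420 …(+2); best=1340 via (D,hash)
  {ABCD}: card=270000; try (B,hash)→15080, (C,hash)→26720, (B,merge)→106280, (C,merge)→295670, (B,nl)→2162480, (C,nl)→2706320; best=15080 via (B,hash)
  {ACDE}: card=5760; try (A,hash)→3260, (A,merge)→4460, (A,nl_idx)→8780, (E,hash)→10400, (A,nl)→30140, (E,nl_idx)→51440 …(+2); best=3260 via (A,hash)
  {ABCDE}: card=216000; try (B,hash)→14420, (B,merge)→86900, (E,hash)→285800, (B,nl)→1731260, (E,nl_idx)→1851080, (E,merge)→5415500 …(+1); best=14420 via (B,hash)

cost=14420; order=C,E,D,A,B; methods=hash,hash,hash,hash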